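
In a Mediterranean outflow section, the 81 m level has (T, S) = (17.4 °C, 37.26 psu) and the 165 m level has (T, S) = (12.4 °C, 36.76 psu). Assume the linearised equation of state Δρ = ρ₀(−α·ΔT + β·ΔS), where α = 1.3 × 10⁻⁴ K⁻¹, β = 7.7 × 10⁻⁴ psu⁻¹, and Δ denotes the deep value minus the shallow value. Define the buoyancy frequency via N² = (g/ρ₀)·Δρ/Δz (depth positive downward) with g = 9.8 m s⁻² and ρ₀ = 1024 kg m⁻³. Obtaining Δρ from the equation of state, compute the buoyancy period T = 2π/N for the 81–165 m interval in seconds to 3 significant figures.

1.13 × 10³ s

ΔT = -5.0 K, ΔS = -0.50 psu (deep − shallow).
Δρ/ρ₀ = −αΔT + βΔS = 6.50 × 10⁻⁴ − 3.85 × 10⁻⁴ = 2.65 × 10⁻⁴, so Δρ ≈ 0.2714 kg m⁻³.
N² = (g/ρ₀)·Δρ/Δz = g·(Δρ/ρ₀)/Δz = 9.8 × 2.65 × 10⁻⁴ / 84 = 3.0917 × 10⁻⁵ s⁻².
N = √(3.0917 × 10⁻⁵) = 5.5603 × 10⁻³ rad s⁻¹ → T = 2π/N = 1.1300 × 10³ s ≈ 1.13 × 10³ s.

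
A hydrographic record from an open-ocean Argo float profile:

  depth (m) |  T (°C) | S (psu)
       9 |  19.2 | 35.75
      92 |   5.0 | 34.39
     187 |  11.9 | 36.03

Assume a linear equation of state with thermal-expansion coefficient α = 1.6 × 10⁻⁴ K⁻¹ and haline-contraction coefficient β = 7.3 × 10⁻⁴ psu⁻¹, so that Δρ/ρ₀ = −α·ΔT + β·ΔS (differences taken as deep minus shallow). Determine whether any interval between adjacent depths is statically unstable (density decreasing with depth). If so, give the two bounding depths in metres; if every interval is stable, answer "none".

none

Evaluate Δρ/ρ₀ = −αΔT + βΔS across each adjacent pair:
  9–92 m: −αΔT+βΔS = −(1.6 × 10⁻⁴)(-14.2)+(7.3 × 10⁻⁴)(-1.36) = 1.3 × 10⁻³ → stable
  92–187 m: −αΔT+βΔS = −(1.6 × 10⁻⁴)(+6.9)+(7.3 × 10⁻⁴)(+1.64) = 9.3 × 10⁻⁵ → stable
Every interval has Δρ > 0: the column is stably stratified throughout.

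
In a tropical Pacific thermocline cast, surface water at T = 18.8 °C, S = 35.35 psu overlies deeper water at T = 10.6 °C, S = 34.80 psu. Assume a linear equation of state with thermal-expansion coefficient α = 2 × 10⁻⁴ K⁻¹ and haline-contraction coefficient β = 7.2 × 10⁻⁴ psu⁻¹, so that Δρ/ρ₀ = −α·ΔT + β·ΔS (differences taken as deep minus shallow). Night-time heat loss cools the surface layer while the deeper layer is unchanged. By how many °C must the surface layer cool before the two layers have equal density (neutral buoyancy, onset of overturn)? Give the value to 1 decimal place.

Neutral buoyancy requires Δρ = 0, i.e. −α(T_deep − T_surf′) + β(S_deep − S_surf) = 0.
T_surf′ = T_deep − (β/α)·ΔS = 10.6 − (7.2 × 10⁻⁴/2 × 10⁻⁴)·(-0.55) = 12.580 °C.
Cooling required: 18.8 − (12.580) = 6.220 °C.

6.2 °C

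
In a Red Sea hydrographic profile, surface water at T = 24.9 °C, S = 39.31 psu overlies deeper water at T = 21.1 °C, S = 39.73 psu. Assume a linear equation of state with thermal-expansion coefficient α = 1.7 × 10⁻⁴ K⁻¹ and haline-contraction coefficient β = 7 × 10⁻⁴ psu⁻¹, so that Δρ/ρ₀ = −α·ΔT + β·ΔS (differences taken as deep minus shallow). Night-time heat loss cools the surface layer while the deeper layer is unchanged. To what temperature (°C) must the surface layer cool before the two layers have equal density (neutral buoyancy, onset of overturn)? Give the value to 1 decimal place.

19.4 °C

Neutral buoyancy requires Δρ = 0, i.e. −α(T_deep − T_surf′) + β(S_deep − S_surf) = 0.
T_surf′ = T_deep − (β/α)·ΔS = 21.1 − (7 × 10⁻⁴/1.7 × 10⁻⁴)·(+0.42) = 19.371 °C.
Cooling required: 24.9 − (19.371) = 5.529 °C.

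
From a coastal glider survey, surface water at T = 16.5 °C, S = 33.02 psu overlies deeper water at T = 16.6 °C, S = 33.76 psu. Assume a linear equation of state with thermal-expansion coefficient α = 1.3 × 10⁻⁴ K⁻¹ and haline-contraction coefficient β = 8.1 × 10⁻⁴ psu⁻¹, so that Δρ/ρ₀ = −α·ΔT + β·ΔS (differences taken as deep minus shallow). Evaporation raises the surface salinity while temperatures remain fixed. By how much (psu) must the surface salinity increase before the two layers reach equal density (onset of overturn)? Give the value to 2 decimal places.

Neutral buoyancy requires −α(T_deep − T_surf) + β(S_deep − S_surf′) = 0.
S_surf′ = S_deep − (α/β)·ΔT = 33.76 − (1.3 × 10⁻⁴/8.1 × 10⁻⁴)·(+0.1) = 33.7440 psu.
Increase required: 33.7440 − 33.02 = 0.7240 psu.

0.72 psu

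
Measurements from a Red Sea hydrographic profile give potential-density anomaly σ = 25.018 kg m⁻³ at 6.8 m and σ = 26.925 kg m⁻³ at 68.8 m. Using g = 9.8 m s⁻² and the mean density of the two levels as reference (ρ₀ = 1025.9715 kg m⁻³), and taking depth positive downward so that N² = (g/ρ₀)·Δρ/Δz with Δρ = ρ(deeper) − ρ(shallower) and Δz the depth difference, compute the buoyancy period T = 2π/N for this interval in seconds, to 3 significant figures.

367 s

Δρ = 1026.925 − 1025.018 = 1.907 kg m⁻³ over Δz = 68.8 − 6.8 = 62 m.
N² = (9.8/1025.9715) × (1.907/62) = 2.9380 × 10⁻⁴ s⁻².
N = √(2.9380 × 10⁻⁴) = 0.017141 rad s⁻¹, so T = 2π/N = 366.56 s ≈ 367 s.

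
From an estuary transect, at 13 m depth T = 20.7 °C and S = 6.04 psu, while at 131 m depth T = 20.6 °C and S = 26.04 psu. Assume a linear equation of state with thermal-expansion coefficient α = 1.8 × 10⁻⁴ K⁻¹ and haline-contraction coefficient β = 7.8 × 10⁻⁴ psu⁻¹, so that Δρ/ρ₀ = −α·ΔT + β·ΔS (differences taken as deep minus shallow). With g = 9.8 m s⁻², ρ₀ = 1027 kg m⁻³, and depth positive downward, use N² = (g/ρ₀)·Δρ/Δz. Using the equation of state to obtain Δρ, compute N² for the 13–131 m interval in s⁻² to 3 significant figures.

1.30 × 10⁻³ s⁻²

ΔT = -0.1 K, ΔS = +20.00 psu (deep − shallow).
Δρ/ρ₀ = −αΔT + βΔS = 1.80 × 10⁻⁵ + 0.0156 = 0.015618, so Δρ ≈ 16.04 kg m⁻³.
N² = (g/ρ₀)·Δρ/Δz = g·(Δρ/ρ₀)/Δz = 9.8 × 0.015618 / 118 = 1.2971 × 10⁻³ s⁻² ≈ 1.30 × 10⁻³ s⁻².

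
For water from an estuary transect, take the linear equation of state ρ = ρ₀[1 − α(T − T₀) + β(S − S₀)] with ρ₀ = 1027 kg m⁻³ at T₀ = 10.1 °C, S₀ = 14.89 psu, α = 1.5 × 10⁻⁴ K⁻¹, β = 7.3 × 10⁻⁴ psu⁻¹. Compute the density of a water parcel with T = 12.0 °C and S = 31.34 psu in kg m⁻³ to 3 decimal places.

T − T₀ = +1.9 K, S − S₀ = +16.45 psu.
Bracket = 1 − α·(+1.9) + β·(+16.45) = 1 + (0.0117235) = 1.0117235.
ρ = 1027 × 1.0117235 = 1039.040 kg m⁻³.

1039.040 kg m⁻³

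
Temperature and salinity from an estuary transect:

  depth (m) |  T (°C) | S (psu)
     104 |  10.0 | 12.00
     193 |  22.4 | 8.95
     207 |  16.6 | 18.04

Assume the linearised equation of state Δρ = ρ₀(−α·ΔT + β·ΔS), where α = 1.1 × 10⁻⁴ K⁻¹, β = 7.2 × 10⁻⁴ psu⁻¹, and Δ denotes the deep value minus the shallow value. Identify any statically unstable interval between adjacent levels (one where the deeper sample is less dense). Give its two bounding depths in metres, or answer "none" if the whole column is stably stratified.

Evaluate Δρ/ρ₀ = −αΔT + βΔS across each adjacent pair:
  104–193 m: −αΔT+βΔS = −(1.1 × 10⁻⁴)(+12.4)+(7.2 × 10⁻⁴)(-3.05) = -3.6 × 10⁻³ → UNSTABLE
  193–207 m: −αΔT+βΔS = −(1.1 × 10⁻⁴)(-5.8)+(7.2 × 10⁻⁴)(+9.09) = 7.2 × 10⁻³ → stable
The 104–193 m interval has Δρ < 0: lighter water underlies denser water.

104–193 m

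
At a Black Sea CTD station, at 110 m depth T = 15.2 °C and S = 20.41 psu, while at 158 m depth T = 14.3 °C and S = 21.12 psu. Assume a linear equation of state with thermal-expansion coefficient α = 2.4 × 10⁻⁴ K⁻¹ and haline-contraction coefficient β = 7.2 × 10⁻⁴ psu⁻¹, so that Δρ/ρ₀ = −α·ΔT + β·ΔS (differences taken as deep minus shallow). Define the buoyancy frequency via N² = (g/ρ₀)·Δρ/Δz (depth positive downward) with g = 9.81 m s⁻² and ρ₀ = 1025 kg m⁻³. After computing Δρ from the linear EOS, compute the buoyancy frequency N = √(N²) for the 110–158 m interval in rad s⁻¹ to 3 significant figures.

0.0122 rad s⁻¹

ΔT = -0.9 K, ΔS = +0.71 psu (deep − shallow).
Δρ/ρ₀ = −αΔT + βΔS = 2.16 × 10⁻⁴ + 5.112 × 10⁻⁴ = 7.272 × 10⁻⁴, so Δρ ≈ 0.7454 kg m⁻³.
N² = (g/ρ₀)·Δρ/Δz = g·(Δρ/ρ₀)/Δz = 9.81 × 7.272 × 10⁻⁴ / 48 = 1.4862 × 10⁻⁴ s⁻².
N = √(1.4862 × 10⁻⁴) = 0.012191 rad s⁻¹ ≈ 0.0122 rad s⁻¹.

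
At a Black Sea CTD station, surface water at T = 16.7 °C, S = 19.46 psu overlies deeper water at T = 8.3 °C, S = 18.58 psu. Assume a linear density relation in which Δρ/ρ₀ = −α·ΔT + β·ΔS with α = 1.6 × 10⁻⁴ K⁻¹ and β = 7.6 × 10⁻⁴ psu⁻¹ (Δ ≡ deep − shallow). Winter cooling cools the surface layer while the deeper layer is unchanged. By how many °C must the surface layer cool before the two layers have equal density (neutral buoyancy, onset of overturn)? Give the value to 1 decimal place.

Neutral buoyancy requires Δρ = 0, i.e. −α(T_deep − T_surf′) + β(S_deep − S_surf) = 0.
T_surf′ = T_deep − (β/α)·ΔS = 8.3 − (7.6 × 10⁻⁴/1.6 × 10⁻⁴)·(-0.88) = 12.480 °C.
Cooling required: 16.7 − (12.480) = 4.220 °C.

4.2 °C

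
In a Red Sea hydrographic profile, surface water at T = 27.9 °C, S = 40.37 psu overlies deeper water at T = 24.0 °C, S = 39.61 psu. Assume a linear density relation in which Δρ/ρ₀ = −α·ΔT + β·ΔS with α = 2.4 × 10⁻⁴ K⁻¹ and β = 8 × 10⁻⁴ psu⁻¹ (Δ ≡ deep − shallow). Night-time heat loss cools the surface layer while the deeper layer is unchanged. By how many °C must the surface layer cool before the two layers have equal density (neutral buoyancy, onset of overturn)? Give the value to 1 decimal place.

1.4 °C

Neutral buoyancy requires Δρ = 0, i.e. −α(T_deep − T_surf′) + β(S_deep − S_surf) = 0.
T_surf′ = T_deep − (β/α)·ΔS = 24.0 − (8 × 10⁻⁴/2.4 × 10⁻⁴)·(-0.76) = 26.533 °C.
Cooling required: 27.9 − (26.533) = 1.367 °C.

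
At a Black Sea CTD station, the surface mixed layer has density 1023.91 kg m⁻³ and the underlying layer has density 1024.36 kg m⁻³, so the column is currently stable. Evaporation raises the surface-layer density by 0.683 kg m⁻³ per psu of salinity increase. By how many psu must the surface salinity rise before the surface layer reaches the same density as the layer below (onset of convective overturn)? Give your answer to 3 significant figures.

0.659 psu

Density deficit of the surface layer: 1024.36 − 1023.91 = 0.45 kg m⁻³.
Required change = 0.45 / 0.683 = 0.659 psu.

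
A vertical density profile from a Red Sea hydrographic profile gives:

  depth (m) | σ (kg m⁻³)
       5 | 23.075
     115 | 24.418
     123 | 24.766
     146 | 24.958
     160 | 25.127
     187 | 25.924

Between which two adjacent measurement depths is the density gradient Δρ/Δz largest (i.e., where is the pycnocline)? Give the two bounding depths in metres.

115–123 m

Compute the density gradient over each adjacent pair:
  5–115 m: Δρ/Δz = 1.343/110 = 0.012 kg m⁻⁴
  115–123 m: Δρ/Δz = 0.348/8 = 0.043 kg m⁻⁴
  123–146 m: Δρ/Δz = 0.192/23 = 8.3 × 10⁻³ kg m⁻⁴
  146–160 m: Δρ/Δz = 0.169/14 = 0.012 kg m⁻⁴
  160–187 m: Δρ/Δz = 0.797/27 = 0.030 kg m⁻⁴
The largest gradient is in the 115–123 m interval — the pycnocline.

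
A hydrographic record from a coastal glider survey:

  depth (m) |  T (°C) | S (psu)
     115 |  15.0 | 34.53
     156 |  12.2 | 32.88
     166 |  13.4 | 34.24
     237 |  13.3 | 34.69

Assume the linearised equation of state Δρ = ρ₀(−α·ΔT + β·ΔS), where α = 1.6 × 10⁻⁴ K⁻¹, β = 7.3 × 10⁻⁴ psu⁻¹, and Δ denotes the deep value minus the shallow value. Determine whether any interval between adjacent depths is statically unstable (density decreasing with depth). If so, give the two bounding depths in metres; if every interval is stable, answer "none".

115–156 m

Evaluate Δρ/ρ₀ = −αΔT + βΔS across each adjacent pair:
  115–156 m: −αΔT+βΔS = −(1.6 × 10⁻⁴)(-2.8)+(7.3 × 10⁻⁴)(-1.65) = -7.6 × 10⁻⁴ → UNSTABLE
  156–166 m: −αΔT+βΔS = −(1.6 × 10⁻⁴)(+1.2)+(7.3 × 10⁻⁴)(+1.36) = 8.0 × 10⁻⁴ → stable
  166–237 m: −αΔT+βΔS = −(1.6 × 10⁻⁴)(-0.1)+(7.3 × 10⁻⁴)(+0.45) = 3.4 × 10⁻⁴ → stable
The 115–156 m interval has Δρ < 0: lighter water underlies denser water.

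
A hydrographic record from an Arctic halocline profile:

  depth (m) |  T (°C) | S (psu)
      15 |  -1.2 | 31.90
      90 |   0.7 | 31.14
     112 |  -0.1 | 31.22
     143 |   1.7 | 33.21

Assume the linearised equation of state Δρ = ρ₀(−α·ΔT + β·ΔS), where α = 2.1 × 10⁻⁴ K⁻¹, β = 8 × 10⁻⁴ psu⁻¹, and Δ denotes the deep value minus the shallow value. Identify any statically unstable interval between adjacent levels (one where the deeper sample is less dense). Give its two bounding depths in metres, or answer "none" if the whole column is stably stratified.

Evaluate Δρ/ρ₀ = −αΔT + βΔS across each adjacent pair:
  15–90 m: −αΔT+βΔS = −(2.1 × 10⁻⁴)(+1.9)+(8 × 10⁻⁴)(-0.76) = -1.0 × 10⁻³ → UNSTABLE
  90–112 m: −αΔT+βΔS = −(2.1 × 10⁻⁴)(-0.8)+(8 × 10⁻⁴)(+0.08) = 2.3 × 10⁻⁴ → stable
  112–143 m: −αΔT+βΔS = −(2.1 × 10⁻⁴)(+1.8)+(8 × 10⁻⁴)(+1.99) = 1.2 × 10⁻³ → stable
The 15–90 m interval has Δρ < 0: lighter water underlies denser water.

15–90 m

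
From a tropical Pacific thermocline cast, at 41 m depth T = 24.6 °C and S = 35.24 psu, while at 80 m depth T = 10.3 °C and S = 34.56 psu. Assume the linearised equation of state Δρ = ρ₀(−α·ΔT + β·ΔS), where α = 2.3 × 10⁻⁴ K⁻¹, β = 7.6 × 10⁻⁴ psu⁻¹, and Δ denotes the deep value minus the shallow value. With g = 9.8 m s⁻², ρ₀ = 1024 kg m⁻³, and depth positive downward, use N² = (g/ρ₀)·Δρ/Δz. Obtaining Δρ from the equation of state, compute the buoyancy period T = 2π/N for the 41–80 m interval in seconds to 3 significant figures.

ΔT = -14.3 K, ΔS = -0.68 psu (deep − shallow).
Δρ/ρ₀ = −αΔT + βΔS = 3.289 × 10⁻³ − 5.168 × 10⁻⁴ = 2.7722 × 10⁻³, so Δρ ≈ 2.839 kg m⁻³.
N² = (g/ρ₀)·Δρ/Δz = g·(Δρ/ρ₀)/Δz = 9.8 × 2.7722 × 10⁻³ / 39 = 6.9660 × 10⁻⁴ s⁻².
N = √(6.9660 × 10⁻⁴) = 0.026393 rad s⁻¹ → T = 2π/N = 238.06 s ≈ 238 s.

238 s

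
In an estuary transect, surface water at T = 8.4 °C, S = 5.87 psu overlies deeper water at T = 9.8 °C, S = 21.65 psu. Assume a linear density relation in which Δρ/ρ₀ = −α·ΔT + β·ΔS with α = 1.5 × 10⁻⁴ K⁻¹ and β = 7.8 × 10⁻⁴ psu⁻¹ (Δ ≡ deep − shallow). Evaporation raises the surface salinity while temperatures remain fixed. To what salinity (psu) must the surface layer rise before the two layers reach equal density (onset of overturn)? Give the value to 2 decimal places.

21.38 psu

Neutral buoyancy requires −α(T_deep − T_surf) + β(S_deep − S_surf′) = 0.
S_surf′ = S_deep − (α/β)·ΔT = 21.65 − (1.5 × 10⁻⁴/7.8 × 10⁻⁴)·(+1.4) = 21.3808 psu.
Increase required: 21.3808 − 5.87 = 15.5108 psu.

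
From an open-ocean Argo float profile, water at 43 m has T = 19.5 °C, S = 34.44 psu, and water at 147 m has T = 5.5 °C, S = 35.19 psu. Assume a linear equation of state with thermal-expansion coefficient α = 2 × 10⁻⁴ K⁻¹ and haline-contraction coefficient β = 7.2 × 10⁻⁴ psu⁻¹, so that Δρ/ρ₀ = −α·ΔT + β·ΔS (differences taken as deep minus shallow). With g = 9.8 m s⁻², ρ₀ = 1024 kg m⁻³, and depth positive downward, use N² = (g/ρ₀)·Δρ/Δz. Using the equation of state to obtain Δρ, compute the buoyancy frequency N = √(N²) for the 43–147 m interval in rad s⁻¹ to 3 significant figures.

0.0177 rad s⁻¹

ΔT = -14.0 K, ΔS = +0.75 psu (deep − shallow).
Δρ/ρ₀ = −αΔT + βΔS = 2.80 × 10⁻³ + 5.40 × 10⁻⁴ = 3.34 × 10⁻³, so Δρ ≈ 3.420 kg m⁻³.
N² = (g/ρ₀)·Δρ/Δz = g·(Δρ/ρ₀)/Δz = 9.8 × 3.34 × 10⁻³ / 104 = 3.1473 × 10⁻⁴ s⁻².
N = √(3.1473 × 10⁻⁴) = 0.017741 rad s⁻¹ ≈ 0.0177 rad s⁻¹.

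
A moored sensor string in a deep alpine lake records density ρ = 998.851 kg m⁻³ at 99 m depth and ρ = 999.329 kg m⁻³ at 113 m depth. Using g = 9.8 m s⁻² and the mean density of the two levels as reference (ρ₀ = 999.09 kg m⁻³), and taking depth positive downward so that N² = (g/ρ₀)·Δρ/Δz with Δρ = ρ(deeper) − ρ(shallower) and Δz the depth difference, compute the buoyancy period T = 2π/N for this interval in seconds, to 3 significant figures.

343 s

Δρ = 999.329 − 998.851 = 0.478 kg m⁻³ over Δz = 113 − 99 = 14 m.
N² = (9.8/999.09) × (0.478/14) = 3.3490 × 10⁻⁴ s⁻².
N = √(3.3490 × 10⁻⁴) = 0.018300 rad s⁻¹, so T = 2π/N = 343.34 s ≈ 343 s.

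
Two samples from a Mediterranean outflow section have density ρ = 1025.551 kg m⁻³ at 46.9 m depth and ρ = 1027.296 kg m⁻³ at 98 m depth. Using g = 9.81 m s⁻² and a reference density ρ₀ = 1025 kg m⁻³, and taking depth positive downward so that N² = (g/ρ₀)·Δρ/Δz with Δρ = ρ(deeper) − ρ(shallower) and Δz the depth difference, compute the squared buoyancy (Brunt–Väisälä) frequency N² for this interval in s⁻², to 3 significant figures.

3.27 × 10⁻⁴ s⁻²

Δρ = 1027.296 − 1025.551 = 1.745 kg m⁻³ over Δz = 98 − 46.9 = 51.1 m.
N² = (9.81/1025) × (1.745/51.1) = 3.2683 × 10⁻⁴ s⁻² ≈ 3.27 × 10⁻⁴ s⁻².
Since Δρ > 0 the layer is stably stratified.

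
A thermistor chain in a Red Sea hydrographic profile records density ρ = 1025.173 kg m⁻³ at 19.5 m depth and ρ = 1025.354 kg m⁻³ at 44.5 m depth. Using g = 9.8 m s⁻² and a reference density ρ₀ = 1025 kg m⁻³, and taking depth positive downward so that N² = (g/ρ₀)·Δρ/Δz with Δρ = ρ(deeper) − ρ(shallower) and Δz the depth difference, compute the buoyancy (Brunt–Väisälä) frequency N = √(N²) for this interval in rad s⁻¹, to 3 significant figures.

8.32 × 10⁻³ rad s⁻¹

Δρ = 1025.354 − 1025.173 = 0.181 kg m⁻³ over Δz = 44.5 − 19.5 = 25 m.
N² = (9.8/1025) × (0.181/25) = 6.9221 × 10⁻⁵ s⁻².
N = √(6.9221 × 10⁻⁵) = 8.3199 × 10⁻³ rad s⁻¹ ≈ 8.32 × 10⁻³ rad s⁻¹.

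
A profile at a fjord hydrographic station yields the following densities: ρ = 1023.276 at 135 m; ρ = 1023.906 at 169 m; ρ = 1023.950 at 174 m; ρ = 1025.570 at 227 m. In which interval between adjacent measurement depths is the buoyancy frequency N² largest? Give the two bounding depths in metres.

174–227 m

Compute the density gradient over each adjacent pair:
  135–169 m: Δρ/Δz = 0.630/34 = 0.019 kg m⁻⁴
  169–174 m: Δρ/Δz = 0.044/5 = 8.8 × 10⁻³ kg m⁻⁴
  174–227 m: Δρ/Δz = 1.620/53 = 0.031 kg m⁻⁴
The largest gradient is in the 174–227 m interval — the pycnocline.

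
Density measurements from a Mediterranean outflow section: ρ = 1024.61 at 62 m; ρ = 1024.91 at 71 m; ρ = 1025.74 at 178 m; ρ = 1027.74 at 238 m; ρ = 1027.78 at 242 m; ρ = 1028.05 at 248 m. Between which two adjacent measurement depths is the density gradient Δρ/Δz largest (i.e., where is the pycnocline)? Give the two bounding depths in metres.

242–248 m

Compute the density gradient over each adjacent pair:
  62–71 m: Δρ/Δz = 0.30/9 = 0.033 kg m⁻⁴
  71–178 m: Δρ/Δz = 0.83/107 = 7.8 × 10⁻³ kg m⁻⁴
  178–238 m: Δρ/Δz = 2.00/60 = 0.033 kg m⁻⁴
  238–242 m: Δρ/Δz = 0.04/4 = 0.010 kg m⁻⁴
  242–248 m: Δρ/Δz = 0.27/6 = 0.045 kg m⁻⁴
The largest gradient is in the 242–248 m interval — the pycnocline.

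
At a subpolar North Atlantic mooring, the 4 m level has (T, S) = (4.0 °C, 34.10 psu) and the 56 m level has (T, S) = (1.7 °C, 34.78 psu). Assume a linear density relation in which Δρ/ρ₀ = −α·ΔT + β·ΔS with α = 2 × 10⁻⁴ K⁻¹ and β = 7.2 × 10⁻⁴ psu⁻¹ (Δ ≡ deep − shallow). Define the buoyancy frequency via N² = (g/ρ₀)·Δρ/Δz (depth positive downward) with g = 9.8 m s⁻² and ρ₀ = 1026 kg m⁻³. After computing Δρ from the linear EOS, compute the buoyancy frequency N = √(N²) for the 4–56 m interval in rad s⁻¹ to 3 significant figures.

ΔT = -2.3 K, ΔS = +0.68 psu (deep − shallow).
Δρ/ρ₀ = −αΔT + βΔS = 4.60 × 10⁻⁴ + 4.896 × 10⁻⁴ = 9.496 × 10⁻⁴, so Δρ ≈ 0.9743 kg m⁻³.
N² = (g/ρ₀)·Δρ/Δz = g·(Δρ/ρ₀)/Δz = 9.8 × 9.496 × 10⁻⁴ / 52 = 1.7896 × 10⁻⁴ s⁻².
N = √(1.7896 × 10⁻⁴) = 0.013378 rad s⁻¹ ≈ 0.0134 rad s⁻¹.

0.0134 rad s⁻¹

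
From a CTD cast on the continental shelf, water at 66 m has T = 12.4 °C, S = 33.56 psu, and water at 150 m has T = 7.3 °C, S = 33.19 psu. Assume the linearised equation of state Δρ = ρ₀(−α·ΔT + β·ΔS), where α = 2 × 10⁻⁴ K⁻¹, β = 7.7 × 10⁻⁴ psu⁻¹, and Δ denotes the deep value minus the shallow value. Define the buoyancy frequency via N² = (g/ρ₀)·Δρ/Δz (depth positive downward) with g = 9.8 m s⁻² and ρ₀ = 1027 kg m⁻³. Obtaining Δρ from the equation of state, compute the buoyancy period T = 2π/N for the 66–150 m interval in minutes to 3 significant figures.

ΔT = -5.1 K, ΔS = -0.37 psu (deep − shallow).
Δρ/ρ₀ = −αΔT + βΔS = 1.02 × 10⁻³ − 2.849 × 10⁻⁴ = 7.351 × 10⁻⁴, so Δρ ≈ 0.7549 kg m⁻³.
N² = (g/ρ₀)·Δρ/Δz = g·(Δρ/ρ₀)/Δz = 9.8 × 7.351 × 10⁻⁴ / 84 = 8.5762 × 10⁻⁵ s⁻².
N = √(8.5762 × 10⁻⁵) = 9.2608 × 10⁻³ rad s⁻¹ → T = 2π/N = 678.47 s = 11.308 min ≈ 11.3 min.

11.3 min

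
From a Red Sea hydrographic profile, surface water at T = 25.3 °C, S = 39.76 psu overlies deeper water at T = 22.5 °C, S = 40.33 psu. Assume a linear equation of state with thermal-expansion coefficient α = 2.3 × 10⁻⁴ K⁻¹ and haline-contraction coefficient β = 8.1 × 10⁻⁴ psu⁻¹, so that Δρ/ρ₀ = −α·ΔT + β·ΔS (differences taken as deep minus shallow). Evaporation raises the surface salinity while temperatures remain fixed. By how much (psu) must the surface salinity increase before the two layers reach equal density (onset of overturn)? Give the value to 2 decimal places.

Neutral buoyancy requires −α(T_deep − T_surf) + β(S_deep − S_surf′) = 0.
S_surf′ = S_deep − (α/β)·ΔT = 40.33 − (2.3 × 10⁻⁴/8.1 × 10⁻⁴)·(-2.8) = 41.1251 psu.
Increase required: 41.1251 − 39.76 = 1.3651 psu.

1.37 psu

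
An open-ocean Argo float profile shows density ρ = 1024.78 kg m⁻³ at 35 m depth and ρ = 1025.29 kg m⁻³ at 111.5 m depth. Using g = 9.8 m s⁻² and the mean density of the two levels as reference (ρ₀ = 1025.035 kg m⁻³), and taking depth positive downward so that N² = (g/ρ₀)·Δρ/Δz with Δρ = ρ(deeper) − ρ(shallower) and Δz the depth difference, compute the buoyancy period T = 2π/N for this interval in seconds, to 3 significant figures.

Δρ = 1025.29 − 1024.78 = 0.51 kg m⁻³ over Δz = 111.5 − 35 = 76.5 m.
N² = (9.8/1025.035) × (0.51/76.5) = 6.3738 × 10⁻⁵ s⁻².
N = √(6.3738 × 10⁻⁵) = 7.9836 × 10⁻³ rad s⁻¹, so T = 2π/N = 787.01 s ≈ 787 s.
Since Δρ > 0 the layer is stably stratified.

787 s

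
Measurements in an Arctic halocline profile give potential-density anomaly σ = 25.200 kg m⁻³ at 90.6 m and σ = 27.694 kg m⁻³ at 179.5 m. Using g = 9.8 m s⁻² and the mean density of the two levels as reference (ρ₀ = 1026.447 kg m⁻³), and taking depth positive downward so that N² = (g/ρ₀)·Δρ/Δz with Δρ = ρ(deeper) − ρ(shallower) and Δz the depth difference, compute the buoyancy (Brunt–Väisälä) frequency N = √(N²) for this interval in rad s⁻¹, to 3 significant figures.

Δρ = 1027.694 − 1025.200 = 2.494 kg m⁻³ over Δz = 179.5 − 90.6 = 88.9 m.
N² = (9.8/1026.447) × (2.494/88.9) = 2.6785 × 10⁻⁴ s⁻².
N = √(2.6785 × 10⁻⁴) = 0.016366 rad s⁻¹ ≈ 0.0164 rad s⁻¹.

0.0164 rad s⁻¹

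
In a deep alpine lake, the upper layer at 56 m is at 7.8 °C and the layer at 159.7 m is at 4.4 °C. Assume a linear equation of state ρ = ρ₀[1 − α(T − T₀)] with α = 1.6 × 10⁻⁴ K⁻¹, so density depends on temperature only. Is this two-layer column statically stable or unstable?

ΔT = 4.4 − 7.8 = -3.4 K, so Δρ/ρ₀ = −αΔT = 5.44 × 10⁻⁴.
Δρ/ρ₀ > 0, so Δρ > 0: deeper water is denser → statically stable.

stable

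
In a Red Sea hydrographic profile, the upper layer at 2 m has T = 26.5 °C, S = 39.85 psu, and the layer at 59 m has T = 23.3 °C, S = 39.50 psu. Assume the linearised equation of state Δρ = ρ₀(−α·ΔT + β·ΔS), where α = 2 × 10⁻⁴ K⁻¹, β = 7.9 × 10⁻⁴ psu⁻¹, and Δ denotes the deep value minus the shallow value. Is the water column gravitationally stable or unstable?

ΔT = 23.3 − 26.5 = -3.2 K and ΔS = 39.50 − 39.85 = -0.35 psu (deep − shallow).
−αΔT = 6.40 × 10⁻⁴; βΔS = -2.765 × 10⁻⁴; sum Δρ/ρ₀ = 3.635 × 10⁻⁴.
Δρ/ρ₀ > 0, so Δρ > 0: deeper water is denser → statically stable.

stable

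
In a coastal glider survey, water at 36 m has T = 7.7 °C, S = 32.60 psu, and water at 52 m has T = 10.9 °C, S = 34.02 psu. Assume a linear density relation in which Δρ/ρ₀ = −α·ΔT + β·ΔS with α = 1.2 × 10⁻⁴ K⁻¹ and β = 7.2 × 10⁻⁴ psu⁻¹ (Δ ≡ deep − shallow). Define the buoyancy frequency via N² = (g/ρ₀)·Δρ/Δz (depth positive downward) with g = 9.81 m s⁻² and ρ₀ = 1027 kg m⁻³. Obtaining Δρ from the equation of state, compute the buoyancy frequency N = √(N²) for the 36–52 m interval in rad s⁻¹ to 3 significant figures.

0.0198 rad s⁻¹

ΔT = +3.2 K, ΔS = +1.42 psu (deep − shallow).
Δρ/ρ₀ = −αΔT + βΔS = -3.84 × 10⁻⁴ + 1.0224 × 10⁻³ = 6.384 × 10⁻⁴, so Δρ ≈ 0.6556 kg m⁻³.
N² = (g/ρ₀)·Δρ/Δz = g·(Δρ/ρ₀)/Δz = 9.81 × 6.384 × 10⁻⁴ / 16 = 3.9142 × 10⁻⁴ s⁻².
N = √(3.9142 × 10⁻⁴) = 0.019784 rad s⁻¹ ≈ 0.0198 rad s⁻¹.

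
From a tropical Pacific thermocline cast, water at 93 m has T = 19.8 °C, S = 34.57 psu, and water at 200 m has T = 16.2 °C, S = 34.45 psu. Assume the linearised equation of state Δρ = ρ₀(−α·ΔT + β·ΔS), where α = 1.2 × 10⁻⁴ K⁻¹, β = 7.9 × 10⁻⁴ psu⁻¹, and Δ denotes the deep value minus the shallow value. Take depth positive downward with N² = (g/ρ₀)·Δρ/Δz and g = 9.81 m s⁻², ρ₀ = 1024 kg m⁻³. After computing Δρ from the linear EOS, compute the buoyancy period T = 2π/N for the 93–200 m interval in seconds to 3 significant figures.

ΔT = -3.6 K, ΔS = -0.12 psu (deep − shallow).
Δρ/ρ₀ = −αΔT + βΔS = 4.32 × 10⁻⁴ − 9.48 × 10⁻⁵ = 3.372 × 10⁻⁴, so Δρ ≈ 0.3453 kg m⁻³.
N² = (g/ρ₀)·Δρ/Δz = g·(Δρ/ρ₀)/Δz = 9.81 × 3.372 × 10⁻⁴ / 107 = 3.0915 × 10⁻⁵ s⁻².
N = √(3.0915 × 10⁻⁵) = 5.5601 × 10⁻³ rad s⁻¹ → T = 2π/N = 1.1300 × 10³ s ≈ 1.13 × 10³ s.

1.13 × 10³ s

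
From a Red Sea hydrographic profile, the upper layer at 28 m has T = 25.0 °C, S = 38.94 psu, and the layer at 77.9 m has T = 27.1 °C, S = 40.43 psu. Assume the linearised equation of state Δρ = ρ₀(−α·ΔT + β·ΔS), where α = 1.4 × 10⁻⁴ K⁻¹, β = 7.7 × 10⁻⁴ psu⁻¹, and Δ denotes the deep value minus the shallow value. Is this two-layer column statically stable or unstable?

stable

ΔT = 27.1 − 25.0 = +2.1 K and ΔS = 40.43 − 38.94 = +1.49 psu (deep − shallow).
−αΔT = -2.94 × 10⁻⁴; βΔS = 1.1473 × 10⁻³; sum Δρ/ρ₀ = 8.533 × 10⁻⁴.
Δρ/ρ₀ > 0, so Δρ > 0: deeper water is denser → statically stable.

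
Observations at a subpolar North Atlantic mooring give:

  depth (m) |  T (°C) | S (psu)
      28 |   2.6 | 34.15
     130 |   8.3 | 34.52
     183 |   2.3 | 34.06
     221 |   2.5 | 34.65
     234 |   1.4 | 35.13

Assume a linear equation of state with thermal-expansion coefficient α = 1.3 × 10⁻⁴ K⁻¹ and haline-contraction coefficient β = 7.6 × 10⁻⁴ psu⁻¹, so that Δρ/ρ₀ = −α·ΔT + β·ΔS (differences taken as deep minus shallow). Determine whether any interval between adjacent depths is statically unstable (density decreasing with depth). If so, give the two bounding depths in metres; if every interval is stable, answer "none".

28–130 m

Evaluate Δρ/ρ₀ = −αΔT + βΔS across each adjacent pair:
  28–130 m: −αΔT+βΔS = −(1.3 × 10⁻⁴)(+5.7)+(7.6 × 10⁻⁴)(+0.37) = -4.6 × 10⁻⁴ → UNSTABLE
  130–183 m: −αΔT+βΔS = −(1.3 × 10⁻⁴)(-6.0)+(7.6 × 10⁻⁴)(-0.46) = 4.3 × 10⁻⁴ → stable
  183–221 m: −αΔT+βΔS = −(1.3 × 10⁻⁴)(+0.2)+(7.6 × 10⁻⁴)(+0.59) = 4.2 × 10⁻⁴ → stable
  221–234 m: −αΔT+βΔS = −(1.3 × 10⁻⁴)(-1.1)+(7.6 × 10⁻⁴)(+0.48) = 5.1 × 10⁻⁴ → stable
The 28–130 m interval has Δρ < 0: lighter water underlies denser water.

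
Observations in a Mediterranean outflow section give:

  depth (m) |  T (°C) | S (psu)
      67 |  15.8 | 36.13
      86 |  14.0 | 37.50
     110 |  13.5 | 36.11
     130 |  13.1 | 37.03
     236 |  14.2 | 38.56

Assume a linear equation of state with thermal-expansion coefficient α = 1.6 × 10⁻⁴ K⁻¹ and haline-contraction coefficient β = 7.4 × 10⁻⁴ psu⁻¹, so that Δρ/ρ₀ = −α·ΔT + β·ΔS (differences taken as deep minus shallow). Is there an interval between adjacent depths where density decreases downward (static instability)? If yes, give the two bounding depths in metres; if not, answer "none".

Evaluate Δρ/ρ₀ = −αΔT + βΔS across each adjacent pair:
  67–86 m: −αΔT+βΔS = −(1.6 × 10⁻⁴)(-1.8)+(7.4 × 10⁻⁴)(+1.37) = 1.3 × 10⁻³ → stable
  86–110 m: −αΔT+βΔS = −(1.6 × 10⁻⁴)(-0.5)+(7.4 × 10⁻⁴)(-1.39) = -9.5 × 10⁻⁴ → UNSTABLE
  110–130 m: −αΔT+βΔS = −(1.6 × 10⁻⁴)(-0.4)+(7.4 × 10⁻⁴)(+0.92) = 7.4 × 10⁻⁴ → stable
  130–236 m: −αΔT+βΔS = −(1.6 × 10⁻⁴)(+1.1)+(7.4 × 10⁻⁴)(+1.53) = 9.6 × 10⁻⁴ → stable
The 86–110 m interval has Δρ < 0: lighter water underlies denser water.

86–110 m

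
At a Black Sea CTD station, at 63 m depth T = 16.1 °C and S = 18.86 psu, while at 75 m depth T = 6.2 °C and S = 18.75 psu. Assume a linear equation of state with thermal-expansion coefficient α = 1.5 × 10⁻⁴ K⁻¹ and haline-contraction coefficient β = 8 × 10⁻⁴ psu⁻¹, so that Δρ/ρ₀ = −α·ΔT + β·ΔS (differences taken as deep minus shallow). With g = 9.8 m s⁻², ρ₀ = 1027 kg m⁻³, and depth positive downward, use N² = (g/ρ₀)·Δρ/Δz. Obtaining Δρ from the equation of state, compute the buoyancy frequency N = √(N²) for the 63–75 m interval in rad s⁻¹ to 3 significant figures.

ΔT = -9.9 K, ΔS = -0.11 psu (deep − shallow).
Δρ/ρ₀ = −αΔT + βΔS = 1.485 × 10⁻³ − 8.80 × 10⁻⁵ = 1.397 × 10⁻³, so Δρ ≈ 1.435 kg m⁻³.
N² = (g/ρ₀)·Δρ/Δz = g·(Δρ/ρ₀)/Δz = 9.8 × 1.397 × 10⁻³ / 12 = 1.1409 × 10⁻³ s⁻².
N = √(1.1409 × 10⁻³) = 0.033777 rad s⁻¹ ≈ 0.0338 rad s⁻¹.

0.0338 rad s⁻¹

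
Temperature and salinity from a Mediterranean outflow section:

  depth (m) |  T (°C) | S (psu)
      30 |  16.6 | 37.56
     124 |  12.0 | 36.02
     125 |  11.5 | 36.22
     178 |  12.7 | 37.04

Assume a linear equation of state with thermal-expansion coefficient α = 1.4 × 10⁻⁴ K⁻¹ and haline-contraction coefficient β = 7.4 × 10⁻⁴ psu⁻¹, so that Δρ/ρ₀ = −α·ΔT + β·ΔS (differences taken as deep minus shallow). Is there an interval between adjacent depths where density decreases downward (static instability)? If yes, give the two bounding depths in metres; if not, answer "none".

Evaluate Δρ/ρ₀ = −αΔT + βΔS across each adjacent pair:
  30–124 m: −αΔT+βΔS = −(1.4 × 10⁻⁴)(-4.6)+(7.4 × 10⁻⁴)(-1.54) = -5.0 × 10⁻⁴ → UNSTABLE
  124–125 m: −αΔT+βΔS = −(1.4 × 10⁻⁴)(-0.5)+(7.4 × 10⁻⁴)(+0.20) = 2.2 × 10⁻⁴ → stable
  125–178 m: −αΔT+βΔS = −(1.4 × 10⁻⁴)(+1.2)+(7.4 × 10⁻⁴)(+0.82) = 4.4 × 10⁻⁴ → stable
The 30–124 m interval has Δρ < 0: lighter water underlies denser water.

30–124 m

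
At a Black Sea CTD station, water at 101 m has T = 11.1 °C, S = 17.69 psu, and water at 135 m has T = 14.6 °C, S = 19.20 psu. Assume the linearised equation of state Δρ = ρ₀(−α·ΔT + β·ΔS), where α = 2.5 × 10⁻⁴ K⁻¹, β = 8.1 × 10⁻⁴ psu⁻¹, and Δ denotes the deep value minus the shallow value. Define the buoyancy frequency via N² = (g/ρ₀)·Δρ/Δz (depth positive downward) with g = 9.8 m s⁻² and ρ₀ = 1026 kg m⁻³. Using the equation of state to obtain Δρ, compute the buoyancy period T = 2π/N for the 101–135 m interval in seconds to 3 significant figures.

ΔT = +3.5 K, ΔS = +1.51 psu (deep − shallow).
Δρ/ρ₀ = −αΔT + βΔS = -8.75 × 10⁻⁴ + 1.2231 × 10⁻³ = 3.481 × 10⁻⁴, so Δρ ≈ 0.3572 kg m⁻³.
N² = (g/ρ₀)·Δρ/Δz = g·(Δρ/ρ₀)/Δz = 9.8 × 3.481 × 10⁻⁴ / 34 = 1.0033 × 10⁻⁴ s⁻².
N = √(1.0033 × 10⁻⁴) = 0.010016 rad s⁻¹ → T = 2π/N = 627.31 s ≈ 627 s.

627 s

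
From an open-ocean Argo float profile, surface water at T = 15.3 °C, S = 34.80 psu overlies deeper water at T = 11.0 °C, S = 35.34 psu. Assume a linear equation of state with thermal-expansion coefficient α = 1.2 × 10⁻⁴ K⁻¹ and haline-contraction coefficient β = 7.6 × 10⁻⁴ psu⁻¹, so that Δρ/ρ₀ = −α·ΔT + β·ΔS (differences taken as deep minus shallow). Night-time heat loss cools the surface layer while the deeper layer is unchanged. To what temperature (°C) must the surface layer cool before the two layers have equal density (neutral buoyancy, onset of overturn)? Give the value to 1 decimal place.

7.6 °C

Neutral buoyancy requires Δρ = 0, i.e. −α(T_deep − T_surf′) + β(S_deep − S_surf) = 0.
T_surf′ = T_deep − (β/α)·ΔS = 11.0 − (7.6 × 10⁻⁴/1.2 × 10⁻⁴)·(+0.54) = 7.580 °C.
Cooling required: 15.3 − (7.580) = 7.720 °C.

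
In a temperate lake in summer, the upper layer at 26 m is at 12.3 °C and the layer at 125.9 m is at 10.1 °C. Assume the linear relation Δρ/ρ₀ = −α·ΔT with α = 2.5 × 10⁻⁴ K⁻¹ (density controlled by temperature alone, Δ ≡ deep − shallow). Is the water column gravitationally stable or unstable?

ΔT = 10.1 − 12.3 = -2.2 K, so Δρ/ρ₀ = −αΔT = 5.50 × 10⁻⁴.
Δρ/ρ₀ > 0, so Δρ > 0: deeper water is denser → statically stable.

stable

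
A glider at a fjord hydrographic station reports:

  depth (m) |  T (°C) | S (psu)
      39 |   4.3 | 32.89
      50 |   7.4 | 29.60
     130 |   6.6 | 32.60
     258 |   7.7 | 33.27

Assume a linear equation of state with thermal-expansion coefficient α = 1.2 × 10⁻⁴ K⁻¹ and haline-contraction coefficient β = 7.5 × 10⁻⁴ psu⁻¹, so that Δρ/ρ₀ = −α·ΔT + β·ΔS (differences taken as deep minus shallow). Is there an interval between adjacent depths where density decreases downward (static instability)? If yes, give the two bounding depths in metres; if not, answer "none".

39–50 m

Evaluate Δρ/ρ₀ = −αΔT + βΔS across each adjacent pair:
  39–50 m: −αΔT+βΔS = −(1.2 × 10⁻⁴)(+3.1)+(7.5 × 10⁻⁴)(-3.29) = -2.8 × 10⁻³ → UNSTABLE
  50–130 m: −αΔT+βΔS = −(1.2 × 10⁻⁴)(-0.8)+(7.5 × 10⁻⁴)(+3.00) = 2.3 × 10⁻³ → stable
  130–258 m: −αΔT+βΔS = −(1.2 × 10⁻⁴)(+1.1)+(7.5 × 10⁻⁴)(+0.67) = 3.7 × 10⁻⁴ → stable
The 39–50 m interval has Δρ < 0: lighter water underlies denser water.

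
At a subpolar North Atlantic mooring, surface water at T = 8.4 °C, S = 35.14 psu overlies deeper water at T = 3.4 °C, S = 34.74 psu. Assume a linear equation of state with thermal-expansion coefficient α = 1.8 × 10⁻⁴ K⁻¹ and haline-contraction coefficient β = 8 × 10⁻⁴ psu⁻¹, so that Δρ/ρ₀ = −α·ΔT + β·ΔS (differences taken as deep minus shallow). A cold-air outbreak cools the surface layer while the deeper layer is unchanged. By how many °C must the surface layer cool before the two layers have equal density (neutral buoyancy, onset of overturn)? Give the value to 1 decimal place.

3.2 °C

Neutral buoyancy requires Δρ = 0, i.e. −α(T_deep − T_surf′) + β(S_deep − S_surf) = 0.
T_surf′ = T_deep − (β/α)·ΔS = 3.4 − (8 × 10⁻⁴/1.8 × 10⁻⁴)·(-0.40) = 5.178 °C.
Cooling required: 8.4 − (5.178) = 3.222 °C.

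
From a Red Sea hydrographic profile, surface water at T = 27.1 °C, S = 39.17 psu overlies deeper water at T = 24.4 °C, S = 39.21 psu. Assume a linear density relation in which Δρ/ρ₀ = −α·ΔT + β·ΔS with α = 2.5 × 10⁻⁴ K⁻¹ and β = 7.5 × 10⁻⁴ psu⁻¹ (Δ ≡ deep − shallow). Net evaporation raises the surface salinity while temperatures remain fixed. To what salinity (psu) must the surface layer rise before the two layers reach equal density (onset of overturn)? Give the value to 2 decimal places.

Neutral buoyancy requires −α(T_deep − T_surf) + β(S_deep − S_surf′) = 0.
S_surf′ = S_deep − (α/β)·ΔT = 39.21 − (2.5 × 10⁻⁴/7.5 × 10⁻⁴)·(-2.7) = 40.1100 psu.
Increase required: 40.1100 − 39.17 = 0.9400 psu.

40.11 psu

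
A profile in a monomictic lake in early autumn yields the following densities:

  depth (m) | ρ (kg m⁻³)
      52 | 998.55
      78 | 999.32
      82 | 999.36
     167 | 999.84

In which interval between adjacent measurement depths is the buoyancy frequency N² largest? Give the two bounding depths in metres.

Compute the density gradient over each adjacent pair:
  52–78 m: Δρ/Δz = 0.77/26 = 0.030 kg m⁻⁴
  78–82 m: Δρ/Δz = 0.04/4 = 0.010 kg m⁻⁴
  82–167 m: Δρ/Δz = 0.48/85 = 5.6 × 10⁻³ kg m⁻⁴
The largest gradient is in the 52–78 m interval — the pycnocline.

52–78 m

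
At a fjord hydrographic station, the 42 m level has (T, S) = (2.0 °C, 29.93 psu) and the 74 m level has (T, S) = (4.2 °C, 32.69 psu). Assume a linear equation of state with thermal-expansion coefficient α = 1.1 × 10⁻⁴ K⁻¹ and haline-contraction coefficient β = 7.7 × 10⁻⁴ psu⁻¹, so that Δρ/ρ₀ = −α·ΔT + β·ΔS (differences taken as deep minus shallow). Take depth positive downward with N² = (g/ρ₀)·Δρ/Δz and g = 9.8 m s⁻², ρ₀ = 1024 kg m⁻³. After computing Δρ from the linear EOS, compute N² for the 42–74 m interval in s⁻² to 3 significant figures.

5.77 × 10⁻⁴ s⁻²

ΔT = +2.2 K, ΔS = +2.76 psu (deep − shallow).
Δρ/ρ₀ = −αΔT + βΔS = -2.42 × 10⁻⁴ + 2.1252 × 10⁻³ = 1.8832 × 10⁻³, so Δρ ≈ 1.928 kg m⁻³.
N² = (g/ρ₀)·Δρ/Δz = g·(Δρ/ρ₀)/Δz = 9.8 × 1.8832 × 10⁻³ / 32 = 5.7673 × 10⁻⁴ s⁻² ≈ 5.77 × 10⁻⁴ s⁻².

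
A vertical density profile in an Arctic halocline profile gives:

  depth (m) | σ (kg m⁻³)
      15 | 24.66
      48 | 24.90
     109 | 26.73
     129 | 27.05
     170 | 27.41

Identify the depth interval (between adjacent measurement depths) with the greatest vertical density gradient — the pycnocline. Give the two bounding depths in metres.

48–109 m

Compute the density gradient over each adjacent pair:
  15–48 m: Δρ/Δz = 0.24/33 = 7.3 × 10⁻³ kg m⁻⁴
  48–109 m: Δρ/Δz = 1.83/61 = 0.030 kg m⁻⁴
  109–129 m: Δρ/Δz = 0.32/20 = 0.016 kg m⁻⁴
  129–170 m: Δρ/Δz = 0.36/41 = 8.8 × 10⁻³ kg m⁻⁴
The largest gradient is in the 48–109 m interval — the pycnocline.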